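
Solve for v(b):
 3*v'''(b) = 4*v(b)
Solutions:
 v(b) = C3*exp(6^(2/3)*b/3) + (C1*sin(2^(2/3)*3^(1/6)*b/2) + C2*cos(2^(2/3)*3^(1/6)*b/2))*exp(-6^(2/3)*b/6)


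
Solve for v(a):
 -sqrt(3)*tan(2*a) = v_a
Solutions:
 v(a) = C1 + sqrt(3)*log(cos(2*a))/2


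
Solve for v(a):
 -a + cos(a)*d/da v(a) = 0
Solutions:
 v(a) = C1 + Integral(a/cos(a), a)


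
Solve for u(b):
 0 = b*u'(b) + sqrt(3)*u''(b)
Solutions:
 u(b) = C1 + C2*erf(sqrt(2)*3^(3/4)*b/6)


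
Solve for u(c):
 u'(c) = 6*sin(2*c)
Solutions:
 u(c) = C1 - 3*cos(2*c)


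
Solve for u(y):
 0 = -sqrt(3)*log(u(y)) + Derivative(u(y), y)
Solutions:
 li(u(y)) = C1 + sqrt(3)*y


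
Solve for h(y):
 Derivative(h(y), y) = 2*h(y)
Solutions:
 h(y) = C1*exp(2*y)


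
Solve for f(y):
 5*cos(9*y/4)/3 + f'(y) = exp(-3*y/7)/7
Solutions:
 f(y) = C1 - 20*sin(9*y/4)/27 - exp(-3*y/7)/3


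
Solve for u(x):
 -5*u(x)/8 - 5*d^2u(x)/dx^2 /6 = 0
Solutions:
 u(x) = C1*sin(sqrt(3)*x/2) + C2*cos(sqrt(3)*x/2)


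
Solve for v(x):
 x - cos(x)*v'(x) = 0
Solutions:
 v(x) = C1 + Integral(x/cos(x), x)


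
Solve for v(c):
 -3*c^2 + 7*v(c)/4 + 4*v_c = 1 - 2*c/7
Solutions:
 v(c) = C1*exp(-7*c/16) + 12*c^2/7 - 8*c + 132/7


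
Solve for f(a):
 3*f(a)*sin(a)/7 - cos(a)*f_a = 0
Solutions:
 f(a) = C1/cos(a)^(3/7)


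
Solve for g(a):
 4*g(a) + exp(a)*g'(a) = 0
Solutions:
 g(a) = C1*exp(4*exp(-a))


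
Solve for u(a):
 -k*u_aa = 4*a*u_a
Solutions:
 u(a) = C1 + C2*sqrt(k)*erf(sqrt(2)*a*sqrt(1/k))


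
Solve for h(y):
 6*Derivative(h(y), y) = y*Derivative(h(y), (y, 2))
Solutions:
 h(y) = C1 + C2*y^7


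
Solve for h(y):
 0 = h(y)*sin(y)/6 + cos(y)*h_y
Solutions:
 h(y) = C1*cos(y)^(1/6)


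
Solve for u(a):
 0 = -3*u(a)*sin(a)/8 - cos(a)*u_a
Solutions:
 u(a) = C1*cos(a)^(3/8)


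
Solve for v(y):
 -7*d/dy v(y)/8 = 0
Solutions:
 v(y) = C1


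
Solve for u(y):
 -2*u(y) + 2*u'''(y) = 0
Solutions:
 u(y) = C3*exp(y) + (C1*sin(sqrt(3)*y/2) + C2*cos(sqrt(3)*y/2))*exp(-y/2)


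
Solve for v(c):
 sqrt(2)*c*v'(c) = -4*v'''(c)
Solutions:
 v(c) = C1 + Integral(C2*airyai(-sqrt(2)*c/2) + C3*airybi(-sqrt(2)*c/2), c)


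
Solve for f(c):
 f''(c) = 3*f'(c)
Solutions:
 f(c) = C1 + C2*exp(3*c)


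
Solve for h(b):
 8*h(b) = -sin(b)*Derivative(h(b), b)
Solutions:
 h(b) = C1*(cos(b)^4 + 4*cos(b)^3 + 6*cos(b)^2 + 4*cos(b) + 1)/(cos(b)^4 - 4*cos(b)^3 + 6*cos(b)^2 - 4*cos(b) + 1)


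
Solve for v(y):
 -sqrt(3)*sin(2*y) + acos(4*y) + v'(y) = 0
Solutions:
 v(y) = C1 - y*acos(4*y) + sqrt(1 - 16*y^2)/4 - sqrt(3)*cos(2*y)/2


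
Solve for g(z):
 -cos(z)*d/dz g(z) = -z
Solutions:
 g(z) = C1 + Integral(z/cos(z), z)


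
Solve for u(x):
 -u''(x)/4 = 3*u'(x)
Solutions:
 u(x) = C1 + C2*exp(-12*x)


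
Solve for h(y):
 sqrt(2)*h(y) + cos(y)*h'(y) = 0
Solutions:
 h(y) = C1*(sin(y) - 1)^(sqrt(2)/2)/(sin(y) + 1)^(sqrt(2)/2)


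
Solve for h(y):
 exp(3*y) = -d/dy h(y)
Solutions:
 h(y) = C1 - exp(3*y)/3


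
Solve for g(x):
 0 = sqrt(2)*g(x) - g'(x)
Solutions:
 g(x) = C1*exp(sqrt(2)*x)


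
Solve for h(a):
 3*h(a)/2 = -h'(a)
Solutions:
 h(a) = C1*exp(-3*a/2)


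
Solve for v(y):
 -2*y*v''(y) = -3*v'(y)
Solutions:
 v(y) = C1 + C2*y^(5/2)


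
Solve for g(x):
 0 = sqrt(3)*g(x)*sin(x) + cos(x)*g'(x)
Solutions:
 g(x) = C1*cos(x)^(sqrt(3))


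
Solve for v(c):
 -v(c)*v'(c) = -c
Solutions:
 v(c) = -sqrt(C1 + c^2)
 v(c) = sqrt(C1 + c^2)


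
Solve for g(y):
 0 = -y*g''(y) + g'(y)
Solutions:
 g(y) = C1 + C2*y^2


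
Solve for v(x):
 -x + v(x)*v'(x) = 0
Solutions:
 v(x) = -sqrt(C1 + x^2)
 v(x) = sqrt(C1 + x^2)


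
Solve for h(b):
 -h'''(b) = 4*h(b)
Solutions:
 h(b) = C3*exp(-2^(2/3)*b) + (C1*sin(2^(2/3)*sqrt(3)*b/2) + C2*cos(2^(2/3)*sqrt(3)*b/2))*exp(2^(2/3)*b/2)


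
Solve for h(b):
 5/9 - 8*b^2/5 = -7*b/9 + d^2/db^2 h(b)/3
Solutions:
 h(b) = C1 + C2*b - 2*b^4/5 + 7*b^3/18 + 5*b^2/6


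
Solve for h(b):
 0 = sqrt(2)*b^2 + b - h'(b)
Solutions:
 h(b) = C1 + sqrt(2)*b^3/3 + b^2/2


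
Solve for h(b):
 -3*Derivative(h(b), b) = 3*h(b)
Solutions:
 h(b) = C1*exp(-b)


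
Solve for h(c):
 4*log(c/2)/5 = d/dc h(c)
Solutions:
 h(c) = C1 + 4*c*log(c)/5 - 4*c/5 - 4*c*log(2)/5


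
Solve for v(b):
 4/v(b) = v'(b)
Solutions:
 v(b) = -sqrt(C1 + 8*b)
 v(b) = sqrt(C1 + 8*b)


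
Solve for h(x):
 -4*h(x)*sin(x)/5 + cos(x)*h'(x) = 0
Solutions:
 h(x) = C1/cos(x)^(4/5)


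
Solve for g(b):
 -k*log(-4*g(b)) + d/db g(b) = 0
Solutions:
 Integral(1/(log(-_y) + 2*log(2)), (_y, g(b))) = C1 + b*k


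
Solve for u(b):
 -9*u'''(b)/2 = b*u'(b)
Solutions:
 u(b) = C1 + Integral(C2*airyai(-6^(1/3)*b/3) + C3*airybi(-6^(1/3)*b/3), b)


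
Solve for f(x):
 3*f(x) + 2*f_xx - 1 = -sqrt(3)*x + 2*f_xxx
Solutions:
 f(x) = C1*exp(x*(-2^(1/3)*(9*sqrt(89) + 85)^(1/3) - 2*2^(2/3)/(9*sqrt(89) + 85)^(1/3) + 4)/12)*sin(2^(1/3)*sqrt(3)*x*(-(9*sqrt(89) + 85)^(1/3) + 2*2^(1/3)/(9*sqrt(89) + 85)^(1/3))/12) + C2*exp(x*(-2^(1/3)*(9*sqrt(89) + 85)^(1/3) - 2*2^(2/3)/(9*sqrt(89) + 85)^(1/3) + 4)/12)*cos(2^(1/3)*sqrt(3)*x*(-(9*sqrt(89) + 85)^(1/3) + 2*2^(1/3)/(9*sqrt(89) + 85)^(1/3))/12) + C3*exp(x*(2*2^(2/3)/(9*sqrt(89) + 85)^(1/3) + 2 + 2^(1/3)*(9*sqrt(89) + 85)^(1/3))/6) - sqrt(3)*x/3 + 1/3


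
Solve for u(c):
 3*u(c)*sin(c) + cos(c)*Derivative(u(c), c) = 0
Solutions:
 u(c) = C1*cos(c)^3


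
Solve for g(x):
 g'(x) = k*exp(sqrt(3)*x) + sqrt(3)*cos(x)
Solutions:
 g(x) = C1 + sqrt(3)*k*exp(sqrt(3)*x)/3 + sqrt(3)*sin(x)


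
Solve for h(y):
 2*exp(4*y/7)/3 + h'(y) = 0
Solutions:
 h(y) = C1 - 7*exp(4*y/7)/6


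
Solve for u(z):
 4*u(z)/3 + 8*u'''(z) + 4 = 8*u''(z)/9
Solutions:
 u(z) = C1*exp(z*(2*2^(2/3)/(81*sqrt(6553) + 6557)^(1/3) + 4 + 2^(1/3)*(81*sqrt(6553) + 6557)^(1/3))/108)*sin(2^(1/3)*sqrt(3)*z*(-(81*sqrt(6553) + 6557)^(1/3) + 2*2^(1/3)/(81*sqrt(6553) + 6557)^(1/3))/108) + C2*exp(z*(2*2^(2/3)/(81*sqrt(6553) + 6557)^(1/3) + 4 + 2^(1/3)*(81*sqrt(6553) + 6557)^(1/3))/108)*cos(2^(1/3)*sqrt(3)*z*(-(81*sqrt(6553) + 6557)^(1/3) + 2*2^(1/3)/(81*sqrt(6553) + 6557)^(1/3))/108) + C3*exp(z*(-2^(1/3)*(81*sqrt(6553) + 6557)^(1/3) - 2*2^(2/3)/(81*sqrt(6553) + 6557)^(1/3) + 2)/54) - 3


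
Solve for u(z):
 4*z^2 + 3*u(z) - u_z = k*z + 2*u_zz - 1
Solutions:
 u(z) = C1*exp(-3*z/2) + C2*exp(z) + k*z/3 + k/9 - 4*z^2/3 - 8*z/9 - 65/27


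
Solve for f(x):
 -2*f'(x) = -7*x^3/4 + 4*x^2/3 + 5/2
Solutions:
 f(x) = C1 + 7*x^4/32 - 2*x^3/9 - 5*x/4


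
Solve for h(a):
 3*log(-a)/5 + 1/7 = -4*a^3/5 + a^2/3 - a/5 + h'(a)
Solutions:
 h(a) = C1 + a^4/5 - a^3/9 + a^2/10 + 3*a*log(-a)/5 - 16*a/35


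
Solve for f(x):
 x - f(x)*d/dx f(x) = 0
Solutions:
 f(x) = -sqrt(C1 + x^2)
 f(x) = sqrt(C1 + x^2)


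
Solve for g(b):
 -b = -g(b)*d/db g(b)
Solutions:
 g(b) = -sqrt(C1 + b^2)
 g(b) = sqrt(C1 + b^2)


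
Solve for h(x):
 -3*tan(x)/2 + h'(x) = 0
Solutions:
 h(x) = C1 - 3*log(cos(x))/2


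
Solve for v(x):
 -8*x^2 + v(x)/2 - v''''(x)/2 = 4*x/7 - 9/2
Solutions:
 v(x) = C1*exp(-x) + C2*exp(x) + C3*sin(x) + C4*cos(x) + 16*x^2 + 8*x/7 - 9


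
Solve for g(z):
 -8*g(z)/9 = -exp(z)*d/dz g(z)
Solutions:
 g(z) = C1*exp(-8*exp(-z)/9)


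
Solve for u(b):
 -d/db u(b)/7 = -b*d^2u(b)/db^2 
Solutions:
 u(b) = C1 + C2*b^(8/7)


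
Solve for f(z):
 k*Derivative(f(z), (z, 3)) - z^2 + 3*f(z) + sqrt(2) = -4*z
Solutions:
 f(z) = C1*exp(3^(1/3)*z*(-1/k)^(1/3)) + C2*exp(z*(-1/k)^(1/3)*(-3^(1/3) + 3^(5/6)*I)/2) + C3*exp(-z*(-1/k)^(1/3)*(3^(1/3) + 3^(5/6)*I)/2) + z^2/3 - 4*z/3 - sqrt(2)/3


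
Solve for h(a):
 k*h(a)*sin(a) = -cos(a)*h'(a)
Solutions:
 h(a) = C1*exp(k*log(cos(a)))


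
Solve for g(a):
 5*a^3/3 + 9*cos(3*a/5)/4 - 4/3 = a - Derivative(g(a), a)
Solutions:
 g(a) = C1 - 5*a^4/12 + a^2/2 + 4*a/3 - 15*sin(3*a/5)/4


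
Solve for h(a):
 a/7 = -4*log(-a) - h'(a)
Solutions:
 h(a) = C1 - a^2/14 - 4*a*log(-a) + 4*a


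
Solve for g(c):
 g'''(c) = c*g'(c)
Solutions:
 g(c) = C1 + Integral(C2*airyai(c) + C3*airybi(c), c)


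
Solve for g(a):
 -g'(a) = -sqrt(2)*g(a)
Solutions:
 g(a) = C1*exp(sqrt(2)*a)


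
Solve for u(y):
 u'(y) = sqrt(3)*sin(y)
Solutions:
 u(y) = C1 - sqrt(3)*cos(y)


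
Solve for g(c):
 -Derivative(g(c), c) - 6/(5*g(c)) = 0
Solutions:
 g(c) = -sqrt(C1 - 60*c)/5
 g(c) = sqrt(C1 - 60*c)/5


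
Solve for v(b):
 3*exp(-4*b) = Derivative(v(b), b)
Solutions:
 v(b) = C1 - 3*exp(-4*b)/4


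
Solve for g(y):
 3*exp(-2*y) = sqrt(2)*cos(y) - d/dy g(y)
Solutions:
 g(y) = C1 + sqrt(2)*sin(y) + 3*exp(-2*y)/2


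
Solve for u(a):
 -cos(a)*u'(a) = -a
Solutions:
 u(a) = C1 + Integral(a/cos(a), a)


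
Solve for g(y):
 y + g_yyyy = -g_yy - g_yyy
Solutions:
 g(y) = C1 + C2*y - y^3/6 + y^2/2 + (C3*sin(sqrt(3)*y/2) + C4*cos(sqrt(3)*y/2))*exp(-y/2)


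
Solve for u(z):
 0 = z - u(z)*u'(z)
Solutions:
 u(z) = -sqrt(C1 + z^2)
 u(z) = sqrt(C1 + z^2)


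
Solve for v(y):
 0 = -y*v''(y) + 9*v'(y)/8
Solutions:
 v(y) = C1 + C2*y^(17/8)


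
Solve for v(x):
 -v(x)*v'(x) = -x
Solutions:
 v(x) = -sqrt(C1 + x^2)
 v(x) = sqrt(C1 + x^2)


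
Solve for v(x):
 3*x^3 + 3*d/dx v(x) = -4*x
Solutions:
 v(x) = C1 - x^4/4 - 2*x^2/3


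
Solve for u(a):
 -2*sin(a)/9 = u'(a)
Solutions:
 u(a) = C1 + 2*cos(a)/9


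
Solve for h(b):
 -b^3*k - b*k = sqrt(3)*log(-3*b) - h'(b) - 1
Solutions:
 h(b) = C1 + b^4*k/4 + b^2*k/2 + sqrt(3)*b*log(-b) + b*(-sqrt(3) - 1 + sqrt(3)*log(3))


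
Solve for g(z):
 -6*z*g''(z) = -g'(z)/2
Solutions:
 g(z) = C1 + C2*z^(13/12)


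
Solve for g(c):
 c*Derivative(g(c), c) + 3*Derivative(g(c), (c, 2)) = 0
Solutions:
 g(c) = C1 + C2*erf(sqrt(6)*c/6)


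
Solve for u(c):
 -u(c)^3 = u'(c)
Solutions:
 u(c) = -sqrt(2)*sqrt(-1/(C1 - c))/2
 u(c) = sqrt(2)*sqrt(-1/(C1 - c))/2


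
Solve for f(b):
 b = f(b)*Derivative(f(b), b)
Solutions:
 f(b) = -sqrt(C1 + b^2)
 f(b) = sqrt(C1 + b^2)


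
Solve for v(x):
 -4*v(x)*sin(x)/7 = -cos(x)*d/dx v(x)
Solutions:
 v(x) = C1/cos(x)^(4/7)


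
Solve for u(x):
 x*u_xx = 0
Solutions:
 u(x) = C1 + C2*x


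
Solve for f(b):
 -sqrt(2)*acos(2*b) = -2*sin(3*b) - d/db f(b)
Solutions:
 f(b) = C1 + sqrt(2)*(b*acos(2*b) - sqrt(1 - 4*b^2)/2) + 2*cos(3*b)/3


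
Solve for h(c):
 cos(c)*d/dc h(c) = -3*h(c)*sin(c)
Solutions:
 h(c) = C1*cos(c)^3


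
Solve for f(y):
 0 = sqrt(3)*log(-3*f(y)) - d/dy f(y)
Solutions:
 -sqrt(3)*Integral(1/(log(-_y) + log(3)), (_y, f(y)))/3 = C1 - y


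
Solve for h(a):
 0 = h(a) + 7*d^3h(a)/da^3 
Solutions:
 h(a) = C3*exp(-7^(2/3)*a/7) + (C1*sin(sqrt(3)*7^(2/3)*a/14) + C2*cos(sqrt(3)*7^(2/3)*a/14))*exp(7^(2/3)*a/14)


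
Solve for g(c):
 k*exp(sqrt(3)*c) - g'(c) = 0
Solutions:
 g(c) = C1 + sqrt(3)*k*exp(sqrt(3)*c)/3


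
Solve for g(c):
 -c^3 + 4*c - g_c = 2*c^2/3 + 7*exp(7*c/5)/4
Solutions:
 g(c) = C1 - c^4/4 - 2*c^3/9 + 2*c^2 - 5*exp(7*c/5)/4


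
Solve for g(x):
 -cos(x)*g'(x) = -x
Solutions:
 g(x) = C1 + Integral(x/cos(x), x)


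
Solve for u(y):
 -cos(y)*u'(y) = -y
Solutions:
 u(y) = C1 + Integral(y/cos(y), y)


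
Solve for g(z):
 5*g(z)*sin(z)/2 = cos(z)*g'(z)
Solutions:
 g(z) = C1/cos(z)^(5/2)


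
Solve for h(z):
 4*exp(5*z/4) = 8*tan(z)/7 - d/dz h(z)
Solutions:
 h(z) = C1 - 16*exp(5*z/4)/5 - 8*log(cos(z))/7


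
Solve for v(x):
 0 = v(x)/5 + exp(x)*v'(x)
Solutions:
 v(x) = C1*exp(exp(-x)/5)


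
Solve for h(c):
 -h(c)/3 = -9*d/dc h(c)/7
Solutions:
 h(c) = C1*exp(7*c/27)


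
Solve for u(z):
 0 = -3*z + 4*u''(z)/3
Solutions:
 u(z) = C1 + C2*z + 3*z^3/8


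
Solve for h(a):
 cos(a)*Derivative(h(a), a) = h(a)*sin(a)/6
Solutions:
 h(a) = C1/cos(a)^(1/6)


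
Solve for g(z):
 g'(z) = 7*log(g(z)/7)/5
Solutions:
 5*Integral(1/(-log(_y) + log(7)), (_y, g(z)))/7 = C1 - z


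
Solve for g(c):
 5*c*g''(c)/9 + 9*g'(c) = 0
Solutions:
 g(c) = C1 + C2/c^(76/5)


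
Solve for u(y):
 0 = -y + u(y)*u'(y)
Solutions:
 u(y) = -sqrt(C1 + y^2)
 u(y) = sqrt(C1 + y^2)


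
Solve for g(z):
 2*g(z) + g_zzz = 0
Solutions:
 g(z) = C3*exp(-2^(1/3)*z) + (C1*sin(2^(1/3)*sqrt(3)*z/2) + C2*cos(2^(1/3)*sqrt(3)*z/2))*exp(2^(1/3)*z/2)


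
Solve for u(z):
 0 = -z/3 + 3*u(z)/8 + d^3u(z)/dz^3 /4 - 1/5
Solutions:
 u(z) = C3*exp(-2^(2/3)*3^(1/3)*z/2) + 8*z/9 + (C1*sin(2^(2/3)*3^(5/6)*z/4) + C2*cos(2^(2/3)*3^(5/6)*z/4))*exp(2^(2/3)*3^(1/3)*z/4) + 8/15


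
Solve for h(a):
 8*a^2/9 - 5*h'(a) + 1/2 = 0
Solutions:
 h(a) = C1 + 8*a^3/135 + a/10


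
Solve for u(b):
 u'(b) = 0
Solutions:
 u(b) = C1


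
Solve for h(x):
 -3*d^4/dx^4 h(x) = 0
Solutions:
 h(x) = C1 + C2*x + C3*x^2 + C4*x^3


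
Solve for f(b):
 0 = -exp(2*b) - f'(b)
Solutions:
 f(b) = C1 - exp(2*b)/2


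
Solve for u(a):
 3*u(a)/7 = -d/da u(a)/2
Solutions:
 u(a) = C1*exp(-6*a/7)


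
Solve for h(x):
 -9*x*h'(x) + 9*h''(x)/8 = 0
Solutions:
 h(x) = C1 + C2*erfi(2*x)


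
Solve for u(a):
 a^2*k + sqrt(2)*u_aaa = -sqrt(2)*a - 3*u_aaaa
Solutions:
 u(a) = C1 + C2*a + C3*a^2 + C4*exp(-sqrt(2)*a/3) - sqrt(2)*a^5*k/120 + a^4*(3*k - 1)/24 - sqrt(2)*a^3*(3*k - 1)/4


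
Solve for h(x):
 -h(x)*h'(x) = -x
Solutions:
 h(x) = -sqrt(C1 + x^2)
 h(x) = sqrt(C1 + x^2)


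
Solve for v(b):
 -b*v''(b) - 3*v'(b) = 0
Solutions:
 v(b) = C1 + C2/b^2


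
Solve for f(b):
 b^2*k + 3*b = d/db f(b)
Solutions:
 f(b) = C1 + b^3*k/3 + 3*b^2/2


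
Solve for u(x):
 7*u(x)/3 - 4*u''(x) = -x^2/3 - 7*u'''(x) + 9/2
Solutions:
 u(x) = C1*exp(x*(32*2^(1/3)/(21*sqrt(19817) + 2959)^(1/3) + 16 + 2^(2/3)*(21*sqrt(19817) + 2959)^(1/3))/84)*sin(2^(1/3)*sqrt(3)*x*(-2^(1/3)*(21*sqrt(19817) + 2959)^(1/3) + 32/(21*sqrt(19817) + 2959)^(1/3))/84) + C2*exp(x*(32*2^(1/3)/(21*sqrt(19817) + 2959)^(1/3) + 16 + 2^(2/3)*(21*sqrt(19817) + 2959)^(1/3))/84)*cos(2^(1/3)*sqrt(3)*x*(-2^(1/3)*(21*sqrt(19817) + 2959)^(1/3) + 32/(21*sqrt(19817) + 2959)^(1/3))/84) + C3*exp(x*(-2^(2/3)*(21*sqrt(19817) + 2959)^(1/3) - 32*2^(1/3)/(21*sqrt(19817) + 2959)^(1/3) + 8)/42) - x^2/7 + 141/98


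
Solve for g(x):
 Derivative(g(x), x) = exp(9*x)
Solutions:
 g(x) = C1 + exp(9*x)/9


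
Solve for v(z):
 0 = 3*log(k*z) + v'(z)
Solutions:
 v(z) = C1 - 3*z*log(k*z) + 3*z


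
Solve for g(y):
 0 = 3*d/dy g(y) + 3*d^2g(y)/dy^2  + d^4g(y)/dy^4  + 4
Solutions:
 g(y) = C1 + C2*exp(2^(1/3)*y*(-2/(3 + sqrt(13))^(1/3) + 2^(1/3)*(3 + sqrt(13))^(1/3))/4)*sin(2^(1/3)*sqrt(3)*y*(2/(3 + sqrt(13))^(1/3) + 2^(1/3)*(3 + sqrt(13))^(1/3))/4) + C3*exp(2^(1/3)*y*(-2/(3 + sqrt(13))^(1/3) + 2^(1/3)*(3 + sqrt(13))^(1/3))/4)*cos(2^(1/3)*sqrt(3)*y*(2/(3 + sqrt(13))^(1/3) + 2^(1/3)*(3 + sqrt(13))^(1/3))/4) + C4*exp(2^(1/3)*y*(-2^(1/3)*(3 + sqrt(13))^(1/3)/2 + (3 + sqrt(13))^(-1/3))) - 4*y/3


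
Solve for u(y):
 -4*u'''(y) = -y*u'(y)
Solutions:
 u(y) = C1 + Integral(C2*airyai(2^(1/3)*y/2) + C3*airybi(2^(1/3)*y/2), y)


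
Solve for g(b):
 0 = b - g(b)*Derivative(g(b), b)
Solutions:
 g(b) = -sqrt(C1 + b^2)
 g(b) = sqrt(C1 + b^2)


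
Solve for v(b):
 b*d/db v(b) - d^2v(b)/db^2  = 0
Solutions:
 v(b) = C1 + C2*erfi(sqrt(2)*b/2)


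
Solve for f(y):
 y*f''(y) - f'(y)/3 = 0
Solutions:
 f(y) = C1 + C2*y^(4/3)


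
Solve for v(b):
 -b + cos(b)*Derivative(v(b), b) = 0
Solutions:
 v(b) = C1 + Integral(b/cos(b), b)


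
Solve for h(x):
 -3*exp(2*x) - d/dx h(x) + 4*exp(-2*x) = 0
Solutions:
 h(x) = C1 - 3*exp(2*x)/2 - 2*exp(-2*x)


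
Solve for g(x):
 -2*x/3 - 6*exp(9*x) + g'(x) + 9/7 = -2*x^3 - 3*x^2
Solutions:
 g(x) = C1 - x^4/2 - x^3 + x^2/3 - 9*x/7 + 2*exp(9*x)/3


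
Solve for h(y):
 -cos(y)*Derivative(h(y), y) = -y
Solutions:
 h(y) = C1 + Integral(y/cos(y), y)


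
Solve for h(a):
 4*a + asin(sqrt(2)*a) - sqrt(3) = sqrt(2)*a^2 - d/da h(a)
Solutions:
 h(a) = C1 + sqrt(2)*a^3/3 - 2*a^2 - a*asin(sqrt(2)*a) + sqrt(3)*a - sqrt(2)*sqrt(1 - 2*a^2)/2


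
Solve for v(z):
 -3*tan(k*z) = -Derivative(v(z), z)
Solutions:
 v(z) = C1 + 3*Piecewise((-log(cos(k*z))/k, Ne(k, 0)), (0, True))


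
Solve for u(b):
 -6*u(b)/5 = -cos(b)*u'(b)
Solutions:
 u(b) = C1*(sin(b) + 1)^(3/5)/(sin(b) - 1)^(3/5)


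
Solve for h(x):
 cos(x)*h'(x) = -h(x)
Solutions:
 h(x) = C1*sqrt(sin(x) - 1)/sqrt(sin(x) + 1)


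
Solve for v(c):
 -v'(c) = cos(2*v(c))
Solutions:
 v(c) = -asin((C1 + exp(4*c))/(C1 - exp(4*c)))/2 + pi/2
 v(c) = asin((C1 + exp(4*c))/(C1 - exp(4*c)))/2


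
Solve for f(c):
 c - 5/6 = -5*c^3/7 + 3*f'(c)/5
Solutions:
 f(c) = C1 + 25*c^4/84 + 5*c^2/6 - 25*c/18


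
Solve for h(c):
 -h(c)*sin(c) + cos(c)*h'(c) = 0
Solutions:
 h(c) = C1/cos(c)


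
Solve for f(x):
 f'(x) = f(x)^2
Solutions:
 f(x) = -1/(C1 + x)


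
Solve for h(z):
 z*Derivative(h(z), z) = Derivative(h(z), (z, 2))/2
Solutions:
 h(z) = C1 + C2*erfi(z)


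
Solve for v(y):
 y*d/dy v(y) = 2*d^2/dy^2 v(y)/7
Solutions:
 v(y) = C1 + C2*erfi(sqrt(7)*y/2)


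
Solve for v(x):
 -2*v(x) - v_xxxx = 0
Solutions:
 v(x) = (C1*sin(2^(3/4)*x/2) + C2*cos(2^(3/4)*x/2))*exp(-2^(3/4)*x/2) + (C3*sin(2^(3/4)*x/2) + C4*cos(2^(3/4)*x/2))*exp(2^(3/4)*x/2)


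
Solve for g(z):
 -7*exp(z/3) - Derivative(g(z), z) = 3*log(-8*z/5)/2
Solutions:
 g(z) = C1 - 3*z*log(-z)/2 + z*(-5*log(2) + log(10)/2 + 3/2 + log(5)) - 21*exp(z/3)


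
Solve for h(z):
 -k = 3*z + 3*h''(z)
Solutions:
 h(z) = C1 + C2*z - k*z^2/6 - z^3/6


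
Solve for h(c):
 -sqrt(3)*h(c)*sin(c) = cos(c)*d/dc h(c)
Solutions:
 h(c) = C1*cos(c)^(sqrt(3))


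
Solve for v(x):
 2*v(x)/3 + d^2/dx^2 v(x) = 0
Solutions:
 v(x) = C1*sin(sqrt(6)*x/3) + C2*cos(sqrt(6)*x/3)


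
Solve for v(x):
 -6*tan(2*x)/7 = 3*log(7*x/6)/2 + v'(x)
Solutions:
 v(x) = C1 - 3*x*log(x)/2 - 2*x*log(7) + 3*x/2 + x*log(6) + x*log(42)/2 + 3*log(cos(2*x))/7


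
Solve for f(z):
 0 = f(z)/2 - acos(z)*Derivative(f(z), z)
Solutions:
 f(z) = C1*exp(Integral(1/acos(z), z)/2)


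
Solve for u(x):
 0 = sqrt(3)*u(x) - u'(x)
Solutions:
 u(x) = C1*exp(sqrt(3)*x)


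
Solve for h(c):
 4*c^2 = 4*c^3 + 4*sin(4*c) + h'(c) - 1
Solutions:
 h(c) = C1 - c^4 + 4*c^3/3 + c + cos(4*c)


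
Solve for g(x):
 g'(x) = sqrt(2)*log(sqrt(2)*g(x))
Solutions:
 -sqrt(2)*Integral(1/(2*log(_y) + log(2)), (_y, g(x))) = C1 - x


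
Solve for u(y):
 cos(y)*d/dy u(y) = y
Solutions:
 u(y) = C1 + Integral(y/cos(y), y)


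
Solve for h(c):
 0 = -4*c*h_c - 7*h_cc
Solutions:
 h(c) = C1 + C2*erf(sqrt(14)*c/7)


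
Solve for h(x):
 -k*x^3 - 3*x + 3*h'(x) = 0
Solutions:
 h(x) = C1 + k*x^4/12 + x^2/2


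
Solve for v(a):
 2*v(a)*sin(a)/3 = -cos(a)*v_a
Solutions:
 v(a) = C1*cos(a)^(2/3)


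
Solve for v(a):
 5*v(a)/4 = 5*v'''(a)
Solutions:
 v(a) = C3*exp(2^(1/3)*a/2) + (C1*sin(2^(1/3)*sqrt(3)*a/4) + C2*cos(2^(1/3)*sqrt(3)*a/4))*exp(-2^(1/3)*a/4)


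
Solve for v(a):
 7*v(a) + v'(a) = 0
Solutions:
 v(a) = C1*exp(-7*a)


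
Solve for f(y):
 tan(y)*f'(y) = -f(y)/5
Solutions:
 f(y) = C1/sin(y)^(1/5)


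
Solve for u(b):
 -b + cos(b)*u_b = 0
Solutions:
 u(b) = C1 + Integral(b/cos(b), b)


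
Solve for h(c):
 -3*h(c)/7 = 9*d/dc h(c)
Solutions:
 h(c) = C1*exp(-c/21)


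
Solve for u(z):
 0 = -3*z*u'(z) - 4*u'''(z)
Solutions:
 u(z) = C1 + Integral(C2*airyai(-6^(1/3)*z/2) + C3*airybi(-6^(1/3)*z/2), z)


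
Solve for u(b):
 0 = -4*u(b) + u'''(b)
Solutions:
 u(b) = C3*exp(2^(2/3)*b) + (C1*sin(2^(2/3)*sqrt(3)*b/2) + C2*cos(2^(2/3)*sqrt(3)*b/2))*exp(-2^(2/3)*b/2)


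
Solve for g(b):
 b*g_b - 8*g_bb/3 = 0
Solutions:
 g(b) = C1 + C2*erfi(sqrt(3)*b/4)


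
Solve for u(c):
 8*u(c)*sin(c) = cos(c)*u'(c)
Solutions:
 u(c) = C1/cos(c)^8


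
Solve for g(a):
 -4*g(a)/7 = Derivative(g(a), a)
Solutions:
 g(a) = C1*exp(-4*a/7)


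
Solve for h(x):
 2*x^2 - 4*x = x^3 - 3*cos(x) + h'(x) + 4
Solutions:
 h(x) = C1 - x^4/4 + 2*x^3/3 - 2*x^2 - 4*x + 3*sin(x)


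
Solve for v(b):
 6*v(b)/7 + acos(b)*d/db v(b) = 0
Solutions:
 v(b) = C1*exp(-6*Integral(1/acos(b), b)/7)


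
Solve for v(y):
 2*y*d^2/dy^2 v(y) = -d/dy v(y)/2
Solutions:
 v(y) = C1 + C2*y^(3/4)


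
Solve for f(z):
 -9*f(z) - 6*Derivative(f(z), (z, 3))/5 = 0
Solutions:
 f(z) = C3*exp(-15^(1/3)*2^(2/3)*z/2) + (C1*sin(2^(2/3)*3^(5/6)*5^(1/3)*z/4) + C2*cos(2^(2/3)*3^(5/6)*5^(1/3)*z/4))*exp(15^(1/3)*2^(2/3)*z/4)


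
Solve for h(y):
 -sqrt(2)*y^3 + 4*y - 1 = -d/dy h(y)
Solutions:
 h(y) = C1 + sqrt(2)*y^4/4 - 2*y^2 + y


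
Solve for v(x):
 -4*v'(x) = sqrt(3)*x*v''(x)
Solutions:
 v(x) = C1 + C2*x^(1 - 4*sqrt(3)/3)


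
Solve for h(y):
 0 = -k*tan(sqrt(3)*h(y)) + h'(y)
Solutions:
 h(y) = sqrt(3)*(pi - asin(C1*exp(sqrt(3)*k*y)))/3
 h(y) = sqrt(3)*asin(C1*exp(sqrt(3)*k*y))/3


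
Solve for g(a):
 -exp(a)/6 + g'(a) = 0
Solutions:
 g(a) = C1 + exp(a)/6


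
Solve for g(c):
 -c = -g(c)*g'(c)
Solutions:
 g(c) = -sqrt(C1 + c^2)
 g(c) = sqrt(C1 + c^2)


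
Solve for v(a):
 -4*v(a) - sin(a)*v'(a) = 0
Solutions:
 v(a) = C1*(cos(a)^2 + 2*cos(a) + 1)/(cos(a)^2 - 2*cos(a) + 1)


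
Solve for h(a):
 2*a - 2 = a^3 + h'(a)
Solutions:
 h(a) = C1 - a^4/4 + a^2 - 2*a


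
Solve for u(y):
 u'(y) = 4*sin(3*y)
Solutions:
 u(y) = C1 - 4*cos(3*y)/3


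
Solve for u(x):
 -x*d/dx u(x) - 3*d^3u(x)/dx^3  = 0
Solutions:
 u(x) = C1 + Integral(C2*airyai(-3^(2/3)*x/3) + C3*airybi(-3^(2/3)*x/3), x)


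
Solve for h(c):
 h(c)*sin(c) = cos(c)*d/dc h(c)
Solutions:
 h(c) = C1/cos(c)


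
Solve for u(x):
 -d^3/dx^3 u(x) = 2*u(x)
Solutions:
 u(x) = C3*exp(-2^(1/3)*x) + (C1*sin(2^(1/3)*sqrt(3)*x/2) + C2*cos(2^(1/3)*sqrt(3)*x/2))*exp(2^(1/3)*x/2)


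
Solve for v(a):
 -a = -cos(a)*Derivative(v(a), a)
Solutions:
 v(a) = C1 + Integral(a/cos(a), a)


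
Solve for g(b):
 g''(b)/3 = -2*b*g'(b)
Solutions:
 g(b) = C1 + C2*erf(sqrt(3)*b)


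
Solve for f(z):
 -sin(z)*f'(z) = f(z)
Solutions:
 f(z) = C1*sqrt(cos(z) + 1)/sqrt(cos(z) - 1)


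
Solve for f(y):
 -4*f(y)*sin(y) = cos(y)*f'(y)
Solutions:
 f(y) = C1*cos(y)^4


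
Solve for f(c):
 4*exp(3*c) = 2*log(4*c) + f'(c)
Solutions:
 f(c) = C1 - 2*c*log(c) + 2*c*(1 - 2*log(2)) + 4*exp(3*c)/3


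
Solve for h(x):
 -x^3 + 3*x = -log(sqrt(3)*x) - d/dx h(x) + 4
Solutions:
 h(x) = C1 + x^4/4 - 3*x^2/2 - x*log(x) - x*log(3)/2 + 5*x


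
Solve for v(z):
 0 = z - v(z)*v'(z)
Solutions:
 v(z) = -sqrt(C1 + z^2)
 v(z) = sqrt(C1 + z^2)


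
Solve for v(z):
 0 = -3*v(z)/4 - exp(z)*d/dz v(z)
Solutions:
 v(z) = C1*exp(3*exp(-z)/4)


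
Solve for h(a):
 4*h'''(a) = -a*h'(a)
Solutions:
 h(a) = C1 + Integral(C2*airyai(-2^(1/3)*a/2) + C3*airybi(-2^(1/3)*a/2), a)


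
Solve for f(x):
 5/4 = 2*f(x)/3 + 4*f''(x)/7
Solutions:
 f(x) = C1*sin(sqrt(42)*x/6) + C2*cos(sqrt(42)*x/6) + 15/8


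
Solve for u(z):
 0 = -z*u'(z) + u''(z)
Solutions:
 u(z) = C1 + C2*erfi(sqrt(2)*z/2)


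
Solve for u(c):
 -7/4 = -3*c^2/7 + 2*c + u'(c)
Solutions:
 u(c) = C1 + c^3/7 - c^2 - 7*c/4


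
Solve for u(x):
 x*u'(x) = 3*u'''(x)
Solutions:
 u(x) = C1 + Integral(C2*airyai(3^(2/3)*x/3) + C3*airybi(3^(2/3)*x/3), x)


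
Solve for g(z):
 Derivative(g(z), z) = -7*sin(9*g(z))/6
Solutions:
 g(z) = -acos((-C1 - exp(21*z))/(C1 - exp(21*z)))/9 + 2*pi/9
 g(z) = acos((-C1 - exp(21*z))/(C1 - exp(21*z)))/9


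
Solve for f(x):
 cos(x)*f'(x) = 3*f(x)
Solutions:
 f(x) = C1*(sin(x) + 1)^(3/2)/(sin(x) - 1)^(3/2)


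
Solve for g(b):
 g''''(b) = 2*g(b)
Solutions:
 g(b) = C1*exp(-2^(1/4)*b) + C2*exp(2^(1/4)*b) + C3*sin(2^(1/4)*b) + C4*cos(2^(1/4)*b)


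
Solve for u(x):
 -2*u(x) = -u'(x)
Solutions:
 u(x) = C1*exp(2*x)


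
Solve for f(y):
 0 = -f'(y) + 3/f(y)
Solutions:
 f(y) = -sqrt(C1 + 6*y)
 f(y) = sqrt(C1 + 6*y)


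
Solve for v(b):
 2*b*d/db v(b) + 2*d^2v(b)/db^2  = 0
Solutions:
 v(b) = C1 + C2*erf(sqrt(2)*b/2)


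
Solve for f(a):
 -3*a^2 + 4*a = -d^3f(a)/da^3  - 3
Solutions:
 f(a) = C1 + C2*a + C3*a^2 + a^5/20 - a^4/6 - a^3/2


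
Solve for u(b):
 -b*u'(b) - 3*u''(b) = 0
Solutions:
 u(b) = C1 + C2*erf(sqrt(6)*b/6)


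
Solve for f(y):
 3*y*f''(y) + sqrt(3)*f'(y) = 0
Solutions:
 f(y) = C1 + C2*y^(1 - sqrt(3)/3)


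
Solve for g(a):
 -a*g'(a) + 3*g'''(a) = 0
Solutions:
 g(a) = C1 + Integral(C2*airyai(3^(2/3)*a/3) + C3*airybi(3^(2/3)*a/3), a)


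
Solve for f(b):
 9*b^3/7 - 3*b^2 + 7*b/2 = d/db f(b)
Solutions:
 f(b) = C1 + 9*b^4/28 - b^3 + 7*b^2/4


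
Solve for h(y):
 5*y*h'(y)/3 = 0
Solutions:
 h(y) = C1


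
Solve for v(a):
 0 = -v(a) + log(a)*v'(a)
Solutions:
 v(a) = C1*exp(li(a))


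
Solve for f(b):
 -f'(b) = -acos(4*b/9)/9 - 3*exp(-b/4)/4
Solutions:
 f(b) = C1 + b*acos(4*b/9)/9 - sqrt(81 - 16*b^2)/36 - 3*exp(-b/4)


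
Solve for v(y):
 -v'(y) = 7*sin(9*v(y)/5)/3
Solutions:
 7*y/3 + 5*log(cos(9*v(y)/5) - 1)/18 - 5*log(cos(9*v(y)/5) + 1)/18 = C1


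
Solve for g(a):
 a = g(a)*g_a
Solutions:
 g(a) = -sqrt(C1 + a^2)
 g(a) = sqrt(C1 + a^2)


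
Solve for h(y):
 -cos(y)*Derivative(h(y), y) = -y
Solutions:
 h(y) = C1 + Integral(y/cos(y), y)


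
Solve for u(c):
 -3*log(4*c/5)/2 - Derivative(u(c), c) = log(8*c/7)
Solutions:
 u(c) = C1 - 5*c*log(c)/2 - 6*c*log(2) + c*log(5)/2 + 5*c/2 + c*log(35)


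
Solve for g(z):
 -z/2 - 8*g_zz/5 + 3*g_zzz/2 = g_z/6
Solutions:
 g(z) = C1 + C2*exp(z*(8 - sqrt(89))/15) + C3*exp(z*(8 + sqrt(89))/15) - 3*z^2/2 + 144*z/5


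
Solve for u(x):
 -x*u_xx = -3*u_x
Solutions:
 u(x) = C1 + C2*x^4


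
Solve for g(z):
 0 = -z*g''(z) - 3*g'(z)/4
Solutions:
 g(z) = C1 + C2*z^(1/4)


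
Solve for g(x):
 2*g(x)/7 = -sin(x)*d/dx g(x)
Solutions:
 g(x) = C1*(cos(x) + 1)^(1/7)/(cos(x) - 1)^(1/7)


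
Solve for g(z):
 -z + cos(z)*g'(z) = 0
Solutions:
 g(z) = C1 + Integral(z/cos(z), z)


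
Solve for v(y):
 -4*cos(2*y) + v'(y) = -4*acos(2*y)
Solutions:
 v(y) = C1 - 4*y*acos(2*y) + 2*sqrt(1 - 4*y^2) + 2*sin(2*y)


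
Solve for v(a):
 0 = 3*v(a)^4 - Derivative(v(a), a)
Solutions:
 v(a) = (-1/(C1 + 9*a))^(1/3)
 v(a) = (-1/(C1 + 3*a))^(1/3)*(-3^(2/3) - 3*3^(1/6)*I)/6
 v(a) = (-1/(C1 + 3*a))^(1/3)*(-3^(2/3) + 3*3^(1/6)*I)/6


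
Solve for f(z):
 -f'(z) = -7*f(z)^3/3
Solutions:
 f(z) = -sqrt(6)*sqrt(-1/(C1 + 7*z))/2
 f(z) = sqrt(6)*sqrt(-1/(C1 + 7*z))/2


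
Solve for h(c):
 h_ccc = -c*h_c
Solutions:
 h(c) = C1 + Integral(C2*airyai(-c) + C3*airybi(-c), c)


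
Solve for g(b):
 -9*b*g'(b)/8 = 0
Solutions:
 g(b) = C1


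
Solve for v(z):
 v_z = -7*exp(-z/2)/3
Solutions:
 v(z) = C1 + 14*exp(-z/2)/3


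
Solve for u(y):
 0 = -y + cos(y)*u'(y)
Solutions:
 u(y) = C1 + Integral(y/cos(y), y)


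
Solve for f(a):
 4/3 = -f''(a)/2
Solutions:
 f(a) = C1 + C2*a - 4*a^2/3


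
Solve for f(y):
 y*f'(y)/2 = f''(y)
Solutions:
 f(y) = C1 + C2*erfi(y/2)


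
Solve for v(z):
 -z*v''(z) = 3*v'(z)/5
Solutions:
 v(z) = C1 + C2*z^(2/5)


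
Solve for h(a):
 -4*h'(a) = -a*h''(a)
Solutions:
 h(a) = C1 + C2*a^5


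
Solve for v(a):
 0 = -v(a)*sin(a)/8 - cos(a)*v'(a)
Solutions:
 v(a) = C1*cos(a)^(1/8)


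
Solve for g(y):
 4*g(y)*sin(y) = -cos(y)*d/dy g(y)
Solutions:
 g(y) = C1*cos(y)^4


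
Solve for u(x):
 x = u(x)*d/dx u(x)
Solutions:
 u(x) = -sqrt(C1 + x^2)
 u(x) = sqrt(C1 + x^2)


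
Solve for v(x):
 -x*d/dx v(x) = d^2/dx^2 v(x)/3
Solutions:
 v(x) = C1 + C2*erf(sqrt(6)*x/2)


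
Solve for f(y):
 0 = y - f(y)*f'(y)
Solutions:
 f(y) = -sqrt(C1 + y^2)
 f(y) = sqrt(C1 + y^2)


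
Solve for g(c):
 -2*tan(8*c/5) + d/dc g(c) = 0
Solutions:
 g(c) = C1 - 5*log(cos(8*c/5))/4


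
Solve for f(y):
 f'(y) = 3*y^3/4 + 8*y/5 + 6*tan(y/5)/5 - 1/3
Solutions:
 f(y) = C1 + 3*y^4/16 + 4*y^2/5 - y/3 - 6*log(cos(y/5))


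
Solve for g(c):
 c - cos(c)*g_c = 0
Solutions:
 g(c) = C1 + Integral(c/cos(c), c)


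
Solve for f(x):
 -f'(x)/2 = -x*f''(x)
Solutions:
 f(x) = C1 + C2*x^(3/2)


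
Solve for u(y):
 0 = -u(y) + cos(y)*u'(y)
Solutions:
 u(y) = C1*sqrt(sin(y) + 1)/sqrt(sin(y) - 1)


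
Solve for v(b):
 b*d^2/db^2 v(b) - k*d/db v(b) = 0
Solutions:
 v(b) = C1 + b^(re(k) + 1)*(C2*sin(log(b)*Abs(im(k))) + C3*cos(log(b)*im(k)))


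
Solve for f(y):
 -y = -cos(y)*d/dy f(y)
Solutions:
 f(y) = C1 + Integral(y/cos(y), y)


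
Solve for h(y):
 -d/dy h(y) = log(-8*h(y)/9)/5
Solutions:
 5*Integral(1/(log(-_y) - 2*log(6) + 5*log(2)), (_y, h(y))) = C1 - y


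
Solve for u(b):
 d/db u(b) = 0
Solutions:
 u(b) = C1


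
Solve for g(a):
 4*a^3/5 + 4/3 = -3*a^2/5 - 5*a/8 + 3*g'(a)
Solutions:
 g(a) = C1 + a^4/15 + a^3/15 + 5*a^2/48 + 4*a/9


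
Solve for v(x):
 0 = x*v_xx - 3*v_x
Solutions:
 v(x) = C1 + C2*x^4


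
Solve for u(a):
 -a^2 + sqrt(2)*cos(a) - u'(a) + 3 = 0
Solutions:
 u(a) = C1 - a^3/3 + 3*a + sqrt(2)*sin(a)


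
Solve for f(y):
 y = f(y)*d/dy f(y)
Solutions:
 f(y) = -sqrt(C1 + y^2)
 f(y) = sqrt(C1 + y^2)


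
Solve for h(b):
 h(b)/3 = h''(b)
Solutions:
 h(b) = C1*exp(-sqrt(3)*b/3) + C2*exp(sqrt(3)*b/3)


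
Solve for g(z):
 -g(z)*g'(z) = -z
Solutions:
 g(z) = -sqrt(C1 + z^2)
 g(z) = sqrt(C1 + z^2)


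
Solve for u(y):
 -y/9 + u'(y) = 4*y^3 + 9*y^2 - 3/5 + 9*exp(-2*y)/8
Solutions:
 u(y) = C1 + y^4 + 3*y^3 + y^2/18 - 3*y/5 - 9*exp(-2*y)/16


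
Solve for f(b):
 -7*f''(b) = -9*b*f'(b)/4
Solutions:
 f(b) = C1 + C2*erfi(3*sqrt(14)*b/28)


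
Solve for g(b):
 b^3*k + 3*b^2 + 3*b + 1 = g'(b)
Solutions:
 g(b) = C1 + b^4*k/4 + b^3 + 3*b^2/2 + b


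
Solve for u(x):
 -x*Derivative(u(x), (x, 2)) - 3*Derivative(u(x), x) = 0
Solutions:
 u(x) = C1 + C2/x^2


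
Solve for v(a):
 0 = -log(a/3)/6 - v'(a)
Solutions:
 v(a) = C1 - a*log(a)/6 + a/6 + a*log(3)/6


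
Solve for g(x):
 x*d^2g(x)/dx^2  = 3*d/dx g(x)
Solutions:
 g(x) = C1 + C2*x^4


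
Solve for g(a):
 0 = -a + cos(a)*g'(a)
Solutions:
 g(a) = C1 + Integral(a/cos(a), a)


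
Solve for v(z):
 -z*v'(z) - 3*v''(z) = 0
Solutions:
 v(z) = C1 + C2*erf(sqrt(6)*z/6)


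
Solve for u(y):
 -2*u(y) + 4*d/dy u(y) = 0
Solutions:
 u(y) = C1*exp(y/2)


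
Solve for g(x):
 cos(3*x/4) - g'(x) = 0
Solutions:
 g(x) = C1 + 4*sin(3*x/4)/3


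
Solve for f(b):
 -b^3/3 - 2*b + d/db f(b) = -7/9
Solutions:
 f(b) = C1 + b^4/12 + b^2 - 7*b/9


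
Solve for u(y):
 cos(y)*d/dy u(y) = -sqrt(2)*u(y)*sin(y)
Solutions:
 u(y) = C1*cos(y)^(sqrt(2))


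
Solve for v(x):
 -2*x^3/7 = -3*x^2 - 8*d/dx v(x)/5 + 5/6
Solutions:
 v(x) = C1 + 5*x^4/112 - 5*x^3/8 + 25*x/48


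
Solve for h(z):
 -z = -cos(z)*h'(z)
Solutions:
 h(z) = C1 + Integral(z/cos(z), z)


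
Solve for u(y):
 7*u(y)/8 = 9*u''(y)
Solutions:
 u(y) = C1*exp(-sqrt(14)*y/12) + C2*exp(sqrt(14)*y/12)


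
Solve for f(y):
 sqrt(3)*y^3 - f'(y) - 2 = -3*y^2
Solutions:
 f(y) = C1 + sqrt(3)*y^4/4 + y^3 - 2*y


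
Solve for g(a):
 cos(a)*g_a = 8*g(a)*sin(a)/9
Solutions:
 g(a) = C1/cos(a)^(8/9)


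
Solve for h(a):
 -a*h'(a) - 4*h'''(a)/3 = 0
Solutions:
 h(a) = C1 + Integral(C2*airyai(-6^(1/3)*a/2) + C3*airybi(-6^(1/3)*a/2), a)


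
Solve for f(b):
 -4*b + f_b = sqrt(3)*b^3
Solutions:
 f(b) = C1 + sqrt(3)*b^4/4 + 2*b^2


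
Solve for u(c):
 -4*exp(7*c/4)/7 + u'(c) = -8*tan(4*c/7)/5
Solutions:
 u(c) = C1 + 16*exp(7*c/4)/49 + 14*log(cos(4*c/7))/5


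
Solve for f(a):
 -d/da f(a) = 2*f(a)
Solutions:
 f(a) = C1*exp(-2*a)


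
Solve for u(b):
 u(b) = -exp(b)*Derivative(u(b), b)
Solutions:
 u(b) = C1*exp(exp(-b))


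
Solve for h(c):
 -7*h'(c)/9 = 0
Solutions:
 h(c) = C1


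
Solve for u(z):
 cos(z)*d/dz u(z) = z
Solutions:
 u(z) = C1 + Integral(z/cos(z), z)


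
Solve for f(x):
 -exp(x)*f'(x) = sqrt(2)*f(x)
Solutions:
 f(x) = C1*exp(sqrt(2)*exp(-x))


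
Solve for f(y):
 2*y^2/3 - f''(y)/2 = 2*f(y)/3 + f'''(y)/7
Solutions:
 f(y) = C1*exp(y*(-14 + 7*7^(2/3)/(12*sqrt(85) + 121)^(1/3) + 7^(1/3)*(12*sqrt(85) + 121)^(1/3))/12)*sin(sqrt(3)*7^(1/3)*y*(-(12*sqrt(85) + 121)^(1/3) + 7*7^(1/3)/(12*sqrt(85) + 121)^(1/3))/12) + C2*exp(y*(-14 + 7*7^(2/3)/(12*sqrt(85) + 121)^(1/3) + 7^(1/3)*(12*sqrt(85) + 121)^(1/3))/12)*cos(sqrt(3)*7^(1/3)*y*(-(12*sqrt(85) + 121)^(1/3) + 7*7^(1/3)/(12*sqrt(85) + 121)^(1/3))/12) + C3*exp(-y*(7*7^(2/3)/(12*sqrt(85) + 121)^(1/3) + 7 + 7^(1/3)*(12*sqrt(85) + 121)^(1/3))/6) + y^2 - 3/2


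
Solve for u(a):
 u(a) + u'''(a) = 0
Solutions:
 u(a) = C3*exp(-a) + (C1*sin(sqrt(3)*a/2) + C2*cos(sqrt(3)*a/2))*exp(a/2)


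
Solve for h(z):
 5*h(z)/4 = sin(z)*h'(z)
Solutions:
 h(z) = C1*(cos(z) - 1)^(5/8)/(cos(z) + 1)^(5/8)


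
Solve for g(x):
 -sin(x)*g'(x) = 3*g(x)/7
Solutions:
 g(x) = C1*(cos(x) + 1)^(3/14)/(cos(x) - 1)^(3/14)


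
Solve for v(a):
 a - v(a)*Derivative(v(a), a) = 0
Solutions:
 v(a) = -sqrt(C1 + a^2)
 v(a) = sqrt(C1 + a^2)


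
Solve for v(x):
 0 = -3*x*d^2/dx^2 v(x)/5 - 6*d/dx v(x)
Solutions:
 v(x) = C1 + C2/x^9


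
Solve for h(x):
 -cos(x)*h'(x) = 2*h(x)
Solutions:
 h(x) = C1*(sin(x) - 1)/(sin(x) + 1)


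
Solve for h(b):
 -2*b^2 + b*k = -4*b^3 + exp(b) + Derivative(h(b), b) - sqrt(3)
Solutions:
 h(b) = C1 + b^4 - 2*b^3/3 + b^2*k/2 + sqrt(3)*b - exp(b)


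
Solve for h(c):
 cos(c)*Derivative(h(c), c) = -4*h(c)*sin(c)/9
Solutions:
 h(c) = C1*cos(c)^(4/9)


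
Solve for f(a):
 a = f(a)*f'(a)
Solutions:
 f(a) = -sqrt(C1 + a^2)
 f(a) = sqrt(C1 + a^2)


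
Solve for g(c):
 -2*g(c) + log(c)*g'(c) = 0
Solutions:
 g(c) = C1*exp(2*li(c))


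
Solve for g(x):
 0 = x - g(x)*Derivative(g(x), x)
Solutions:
 g(x) = -sqrt(C1 + x^2)
 g(x) = sqrt(C1 + x^2)


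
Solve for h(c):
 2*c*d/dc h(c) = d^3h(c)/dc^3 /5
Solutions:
 h(c) = C1 + Integral(C2*airyai(10^(1/3)*c) + C3*airybi(10^(1/3)*c), c)


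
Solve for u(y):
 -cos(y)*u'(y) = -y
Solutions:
 u(y) = C1 + Integral(y/cos(y), y)


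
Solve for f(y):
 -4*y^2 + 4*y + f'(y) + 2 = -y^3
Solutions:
 f(y) = C1 - y^4/4 + 4*y^3/3 - 2*y^2 - 2*y


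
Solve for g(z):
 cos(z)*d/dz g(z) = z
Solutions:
 g(z) = C1 + Integral(z/cos(z), z)


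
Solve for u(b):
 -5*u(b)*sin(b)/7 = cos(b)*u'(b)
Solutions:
 u(b) = C1*cos(b)^(5/7)


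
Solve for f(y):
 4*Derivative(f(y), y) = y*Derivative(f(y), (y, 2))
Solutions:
 f(y) = C1 + C2*y^5


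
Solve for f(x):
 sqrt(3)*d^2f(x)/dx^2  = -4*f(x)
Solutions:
 f(x) = C1*sin(2*3^(3/4)*x/3) + C2*cos(2*3^(3/4)*x/3)


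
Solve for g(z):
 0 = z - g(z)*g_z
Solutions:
 g(z) = -sqrt(C1 + z^2)
 g(z) = sqrt(C1 + z^2)


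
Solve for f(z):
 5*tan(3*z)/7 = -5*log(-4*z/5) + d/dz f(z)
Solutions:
 f(z) = C1 + 5*z*log(-z) - 5*z*log(5) - 5*z + 10*z*log(2) - 5*log(cos(3*z))/21


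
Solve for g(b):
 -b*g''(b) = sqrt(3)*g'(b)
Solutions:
 g(b) = C1 + C2*b^(1 - sqrt(3))


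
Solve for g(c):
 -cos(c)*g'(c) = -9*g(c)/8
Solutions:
 g(c) = C1*(sin(c) + 1)^(9/16)/(sin(c) - 1)^(9/16)


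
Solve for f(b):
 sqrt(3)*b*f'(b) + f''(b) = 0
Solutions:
 f(b) = C1 + C2*erf(sqrt(2)*3^(1/4)*b/2)


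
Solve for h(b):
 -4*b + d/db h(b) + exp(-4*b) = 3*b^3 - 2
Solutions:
 h(b) = C1 + 3*b^4/4 + 2*b^2 - 2*b + exp(-4*b)/4


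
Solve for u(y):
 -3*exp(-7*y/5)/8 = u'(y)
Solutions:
 u(y) = C1 + 15*exp(-7*y/5)/56


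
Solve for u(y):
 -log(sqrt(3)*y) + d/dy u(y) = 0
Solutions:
 u(y) = C1 + y*log(y) - y + y*log(3)/2


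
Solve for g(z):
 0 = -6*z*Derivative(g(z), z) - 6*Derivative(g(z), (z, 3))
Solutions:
 g(z) = C1 + Integral(C2*airyai(-z) + C3*airybi(-z), z)


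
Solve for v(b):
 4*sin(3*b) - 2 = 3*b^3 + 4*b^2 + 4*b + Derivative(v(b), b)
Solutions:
 v(b) = C1 - 3*b^4/4 - 4*b^3/3 - 2*b^2 - 2*b - 4*cos(3*b)/3


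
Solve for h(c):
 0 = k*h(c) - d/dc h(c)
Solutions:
 h(c) = C1*exp(c*k)


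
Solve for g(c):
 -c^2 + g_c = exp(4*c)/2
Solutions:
 g(c) = C1 + c^3/3 + exp(4*c)/8


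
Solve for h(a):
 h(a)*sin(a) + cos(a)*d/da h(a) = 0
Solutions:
 h(a) = C1*cos(a)


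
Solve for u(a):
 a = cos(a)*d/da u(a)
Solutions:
 u(a) = C1 + Integral(a/cos(a), a)


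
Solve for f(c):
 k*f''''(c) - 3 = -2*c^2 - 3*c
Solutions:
 f(c) = C1 + C2*c + C3*c^2 + C4*c^3 - c^6/(180*k) - c^5/(40*k) + c^4/(8*k)


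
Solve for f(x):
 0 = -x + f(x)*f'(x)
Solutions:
 f(x) = -sqrt(C1 + x^2)
 f(x) = sqrt(C1 + x^2)


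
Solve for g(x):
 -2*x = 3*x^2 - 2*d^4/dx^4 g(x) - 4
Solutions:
 g(x) = C1 + C2*x + C3*x^2 + C4*x^3 + x^6/240 + x^5/120 - x^4/12


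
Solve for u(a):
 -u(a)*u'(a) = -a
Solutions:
 u(a) = -sqrt(C1 + a^2)
 u(a) = sqrt(C1 + a^2)


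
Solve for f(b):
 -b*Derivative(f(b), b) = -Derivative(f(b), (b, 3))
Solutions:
 f(b) = C1 + Integral(C2*airyai(b) + C3*airybi(b), b)


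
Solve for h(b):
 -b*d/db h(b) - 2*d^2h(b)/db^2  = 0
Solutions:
 h(b) = C1 + C2*erf(b/2)


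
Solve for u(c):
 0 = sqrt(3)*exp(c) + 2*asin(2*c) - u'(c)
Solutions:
 u(c) = C1 + 2*c*asin(2*c) + sqrt(1 - 4*c^2) + sqrt(3)*exp(c)


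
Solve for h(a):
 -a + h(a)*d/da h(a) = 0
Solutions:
 h(a) = -sqrt(C1 + a^2)
 h(a) = sqrt(C1 + a^2)


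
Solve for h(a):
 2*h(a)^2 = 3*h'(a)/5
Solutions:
 h(a) = -3/(C1 + 10*a)


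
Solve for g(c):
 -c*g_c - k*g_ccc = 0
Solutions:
 g(c) = C1 + Integral(C2*airyai(c*(-1/k)^(1/3)) + C3*airybi(c*(-1/k)^(1/3)), c)


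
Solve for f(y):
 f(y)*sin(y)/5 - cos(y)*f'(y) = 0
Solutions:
 f(y) = C1/cos(y)^(1/5)


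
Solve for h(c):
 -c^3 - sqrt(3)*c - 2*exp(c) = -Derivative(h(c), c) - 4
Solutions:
 h(c) = C1 + c^4/4 + sqrt(3)*c^2/2 - 4*c + 2*exp(c)


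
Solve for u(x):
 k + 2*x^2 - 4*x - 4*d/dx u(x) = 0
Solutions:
 u(x) = C1 + k*x/4 + x^3/6 - x^2/2


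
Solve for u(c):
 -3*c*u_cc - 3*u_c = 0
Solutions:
 u(c) = C1 + C2*log(c)


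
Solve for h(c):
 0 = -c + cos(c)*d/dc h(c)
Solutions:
 h(c) = C1 + Integral(c/cos(c), c)


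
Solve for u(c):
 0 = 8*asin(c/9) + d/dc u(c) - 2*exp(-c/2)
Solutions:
 u(c) = C1 - 8*c*asin(c/9) - 8*sqrt(81 - c^2) - 4*exp(-c/2)


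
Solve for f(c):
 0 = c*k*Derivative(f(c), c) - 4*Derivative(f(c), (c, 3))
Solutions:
 f(c) = C1 + Integral(C2*airyai(2^(1/3)*c*k^(1/3)/2) + C3*airybi(2^(1/3)*c*k^(1/3)/2), c)


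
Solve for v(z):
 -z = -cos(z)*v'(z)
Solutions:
 v(z) = C1 + Integral(z/cos(z), z)


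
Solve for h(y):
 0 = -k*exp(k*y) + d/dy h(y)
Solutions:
 h(y) = C1 + exp(k*y)


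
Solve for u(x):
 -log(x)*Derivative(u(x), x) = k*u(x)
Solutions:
 u(x) = C1*exp(-k*li(x))


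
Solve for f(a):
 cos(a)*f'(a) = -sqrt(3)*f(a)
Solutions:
 f(a) = C1*(sin(a) - 1)^(sqrt(3)/2)/(sin(a) + 1)^(sqrt(3)/2)


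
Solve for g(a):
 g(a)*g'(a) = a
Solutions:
 g(a) = -sqrt(C1 + a^2)
 g(a) = sqrt(C1 + a^2)


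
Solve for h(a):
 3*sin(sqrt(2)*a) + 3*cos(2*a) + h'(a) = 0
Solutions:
 h(a) = C1 - 3*sin(2*a)/2 + 3*sqrt(2)*cos(sqrt(2)*a)/2


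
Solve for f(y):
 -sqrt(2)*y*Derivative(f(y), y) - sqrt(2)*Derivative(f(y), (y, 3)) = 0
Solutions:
 f(y) = C1 + Integral(C2*airyai(-y) + C3*airybi(-y), y)


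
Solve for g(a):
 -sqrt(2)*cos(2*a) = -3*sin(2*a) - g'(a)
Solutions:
 g(a) = C1 + sqrt(2)*sin(2*a)/2 + 3*cos(2*a)/2


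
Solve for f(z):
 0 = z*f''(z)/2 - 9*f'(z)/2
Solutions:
 f(z) = C1 + C2*z^10
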